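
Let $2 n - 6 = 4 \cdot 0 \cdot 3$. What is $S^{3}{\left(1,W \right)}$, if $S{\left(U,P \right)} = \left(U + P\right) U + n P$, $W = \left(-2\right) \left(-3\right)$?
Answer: $15625$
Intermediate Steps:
$W = 6$
$n = 3$ ($n = 3 + \frac{4 \cdot 0 \cdot 3}{2} = 3 + \frac{0 \cdot 3}{2} = 3 + \frac{1}{2} \cdot 0 = 3 + 0 = 3$)
$S{\left(U,P \right)} = 3 P + U \left(P + U\right)$ ($S{\left(U,P \right)} = \left(U + P\right) U + 3 P = \left(P + U\right) U + 3 P = U \left(P + U\right) + 3 P = 3 P + U \left(P + U\right)$)
$S^{3}{\left(1,W \right)} = \left(1^{2} + 3 \cdot 6 + 6 \cdot 1\right)^{3} = \left(1 + 18 + 6\right)^{3} = 25^{3} = 15625$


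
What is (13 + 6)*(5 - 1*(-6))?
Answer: 209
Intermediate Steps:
(13 + 6)*(5 - 1*(-6)) = 19*(5 + 6) = 19*11 = 209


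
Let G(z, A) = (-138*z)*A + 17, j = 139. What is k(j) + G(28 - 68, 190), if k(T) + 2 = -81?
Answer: 1048734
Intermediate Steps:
k(T) = -83 (k(T) = -2 - 81 = -83)
G(z, A) = 17 - 138*A*z (G(z, A) = -138*A*z + 17 = 17 - 138*A*z)
k(j) + G(28 - 68, 190) = -83 + (17 - 138*190*(28 - 68)) = -83 + (17 - 138*190*(-40)) = -83 + (17 + 1048800) = -83 + 1048817 = 1048734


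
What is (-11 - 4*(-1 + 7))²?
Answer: 1225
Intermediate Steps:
(-11 - 4*(-1 + 7))² = (-11 - 4*6)² = (-11 - 24)² = (-35)² = 1225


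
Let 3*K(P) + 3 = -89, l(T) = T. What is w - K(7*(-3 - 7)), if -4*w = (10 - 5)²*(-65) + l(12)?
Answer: 5207/12 ≈ 433.92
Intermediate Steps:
K(P) = -92/3 (K(P) = -1 + (⅓)*(-89) = -1 - 89/3 = -92/3)
w = 1613/4 (w = -((10 - 5)²*(-65) + 12)/4 = -(5²*(-65) + 12)/4 = -(25*(-65) + 12)/4 = -(-1625 + 12)/4 = -¼*(-1613) = 1613/4 ≈ 403.25)
w - K(7*(-3 - 7)) = 1613/4 - 1*(-92/3) = 1613/4 + 92/3 = 5207/12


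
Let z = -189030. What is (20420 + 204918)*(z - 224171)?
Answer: -93109886938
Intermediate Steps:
(20420 + 204918)*(z - 224171) = (20420 + 204918)*(-189030 - 224171) = 225338*(-413201) = -93109886938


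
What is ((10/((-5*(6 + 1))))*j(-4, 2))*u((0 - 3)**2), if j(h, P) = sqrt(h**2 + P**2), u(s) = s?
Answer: -36*sqrt(5)/7 ≈ -11.500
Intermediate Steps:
j(h, P) = sqrt(P**2 + h**2)
((10/((-5*(6 + 1))))*j(-4, 2))*u((0 - 3)**2) = ((10/((-5*(6 + 1))))*sqrt(2**2 + (-4)**2))*(0 - 3)**2 = ((10/((-5*7)))*sqrt(4 + 16))*(-3)**2 = ((10/(-35))*sqrt(20))*9 = ((10*(-1/35))*(2*sqrt(5)))*9 = -4*sqrt(5)/7*9 = -36*sqrt(5)/7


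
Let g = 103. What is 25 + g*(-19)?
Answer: -1932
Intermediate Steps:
25 + g*(-19) = 25 + 103*(-19) = 25 - 1957 = -1932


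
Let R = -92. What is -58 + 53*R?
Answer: -4934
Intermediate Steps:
-58 + 53*R = -58 + 53*(-92) = -58 - 4876 = -4934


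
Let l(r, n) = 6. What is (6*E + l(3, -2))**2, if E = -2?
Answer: 36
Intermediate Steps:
(6*E + l(3, -2))**2 = (6*(-2) + 6)**2 = (-12 + 6)**2 = (-6)**2 = 36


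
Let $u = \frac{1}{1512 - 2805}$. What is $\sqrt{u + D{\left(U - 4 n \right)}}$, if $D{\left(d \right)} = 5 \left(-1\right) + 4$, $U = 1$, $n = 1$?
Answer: $\frac{i \sqrt{1673142}}{1293} \approx 1.0004 i$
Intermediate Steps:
$u = - \frac{1}{1293}$ ($u = \frac{1}{-1293} = - \frac{1}{1293} \approx -0.0007734$)
$D{\left(d \right)} = -1$ ($D{\left(d \right)} = -5 + 4 = -1$)
$\sqrt{u + D{\left(U - 4 n \right)}} = \sqrt{- \frac{1}{1293} - 1} = \sqrt{- \frac{1294}{1293}} = \frac{i \sqrt{1673142}}{1293}$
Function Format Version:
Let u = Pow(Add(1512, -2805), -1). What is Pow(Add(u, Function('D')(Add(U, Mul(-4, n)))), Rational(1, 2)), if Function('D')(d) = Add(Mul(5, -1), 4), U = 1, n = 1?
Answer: Mul(Rational(1, 1293), I, Pow(1673142, Rational(1, 2))) ≈ Mul(1.0004, I)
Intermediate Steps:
u = Rational(-1, 1293) (u = Pow(-1293, -1) = Rational(-1, 1293) ≈ -0.00077340)
Function('D')(d) = -1 (Function('D')(d) = Add(-5, 4) = -1)
Pow(Add(u, Function('D')(Add(U, Mul(-4, n)))), Rational(1, 2)) = Pow(Add(Rational(-1, 1293), -1), Rational(1, 2)) = Pow(Rational(-1294, 1293), Rational(1, 2)) = Mul(Rational(1, 1293), I, Pow(1673142, Rational(1, 2)))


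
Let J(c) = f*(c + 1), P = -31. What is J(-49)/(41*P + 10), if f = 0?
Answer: 0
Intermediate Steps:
J(c) = 0 (J(c) = 0*(c + 1) = 0*(1 + c) = 0)
J(-49)/(41*P + 10) = 0/(41*(-31) + 10) = 0/(-1271 + 10) = 0/(-1261) = 0*(-1/1261) = 0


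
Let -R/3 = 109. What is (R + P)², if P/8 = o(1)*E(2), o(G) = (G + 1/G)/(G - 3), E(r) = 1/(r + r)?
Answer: 108241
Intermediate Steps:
E(r) = 1/(2*r)
o(G) = (G + 1/G)/(-3 + G)
R = -327 (R = -3*109 = -327)
P = -2 (P = 8*(((1 + 1²)/(1*(-3 + 1)))*((½)/2)) = 8*((1*(1 + 1)/(-2))*((½)*(½))) = 8*((1*(-½)*2)*(¼)) = 8*(-1*¼) = 8*(-¼) = -2)
(R + P)² = (-327 - 2)² = (-329)² = 108241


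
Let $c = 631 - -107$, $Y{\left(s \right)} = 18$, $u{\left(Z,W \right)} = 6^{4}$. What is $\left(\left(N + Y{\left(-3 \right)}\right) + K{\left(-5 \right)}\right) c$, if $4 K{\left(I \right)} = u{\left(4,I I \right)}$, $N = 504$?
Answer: $624348$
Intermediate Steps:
$u{\left(Z,W \right)} = 1296$
$K{\left(I \right)} = 324$ ($K{\left(I \right)} = \frac{1}{4} \cdot 1296 = 324$)
$c = 738$ ($c = 631 + 107 = 738$)
$\left(\left(N + Y{\left(-3 \right)}\right) + K{\left(-5 \right)}\right) c = \left(\left(504 + 18\right) + 324\right) 738 = \left(522 + 324\right) 738 = 846 \cdot 738 = 624348$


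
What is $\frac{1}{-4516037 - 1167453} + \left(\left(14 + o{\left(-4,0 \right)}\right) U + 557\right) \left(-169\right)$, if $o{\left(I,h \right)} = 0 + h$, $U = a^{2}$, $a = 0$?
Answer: $- \frac{535003964171}{5683490} \approx -94133.0$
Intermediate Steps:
$U = 0$ ($U = 0^{2} = 0$)
$o{\left(I,h \right)} = h$
$\frac{1}{-4516037 - 1167453} + \left(\left(14 + o{\left(-4,0 \right)}\right) U + 557\right) \left(-169\right) = \frac{1}{-4516037 - 1167453} + \left(\left(14 + 0\right) 0 + 557\right) \left(-169\right) = \frac{1}{-5683490} + \left(14 \cdot 0 + 557\right) \left(-169\right) = - \frac{1}{5683490} + \left(0 + 557\right) \left(-169\right) = - \frac{1}{5683490} + 557 \left(-169\right) = - \frac{1}{5683490} - 94133 = - \frac{535003964171}{5683490}$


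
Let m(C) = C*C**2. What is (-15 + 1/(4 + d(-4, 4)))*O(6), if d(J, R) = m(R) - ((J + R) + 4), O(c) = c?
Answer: -2877/32 ≈ -89.906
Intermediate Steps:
m(C) = C**3
d(J, R) = -4 + R**3 - J - R (d(J, R) = R**3 - ((J + R) + 4) = R**3 - (4 + J + R) = R**3 + (-4 - J - R) = -4 + R**3 - J - R)
(-15 + 1/(4 + d(-4, 4)))*O(6) = (-15 + 1/(4 + (-4 + 4**3 - 1*(-4) - 1*4)))*6 = (-15 + 1/(4 + (-4 + 64 + 4 - 4)))*6 = (-15 + 1/(4 + 60))*6 = (-15 + 1/64)*6 = -959/64*6 = -2877/32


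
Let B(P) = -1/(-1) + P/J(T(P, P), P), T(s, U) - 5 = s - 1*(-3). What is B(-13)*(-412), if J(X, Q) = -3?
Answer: -6592/3 ≈ -2197.3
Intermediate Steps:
T(s, U) = 8 + s (T(s, U) = 5 + (s - 1*(-3)) = 5 + (s + 3) = 5 + (3 + s) = 8 + s)
B(P) = 1 - P/3 (B(P) = -1/(-1) + P/(-3) = -1*(-1) + P*(-⅓) = 1 - P/3)
B(-13)*(-412) = (1 - ⅓*(-13))*(-412) = (1 + 13/3)*(-412) = (16/3)*(-412) = -6592/3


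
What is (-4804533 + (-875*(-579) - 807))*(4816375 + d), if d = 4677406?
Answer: -40811058791415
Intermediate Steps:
(-4804533 + (-875*(-579) - 807))*(4816375 + d) = (-4804533 + (-875*(-579) - 807))*(4816375 + 4677406) = (-4804533 + (506625 - 807))*9493781 = (-4804533 + 505818)*9493781 = -4298715*9493781 = -40811058791415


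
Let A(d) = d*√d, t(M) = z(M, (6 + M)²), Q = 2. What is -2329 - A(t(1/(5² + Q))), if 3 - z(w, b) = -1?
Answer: -2337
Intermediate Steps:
z(w, b) = 4 (z(w, b) = 3 - 1*(-1) = 3 + 1 = 4)
t(M) = 4
A(d) = d^(3/2)
-2329 - A(t(1/(5² + Q))) = -2329 - 4^(3/2) = -2329 - 1*8 = -2329 - 8 = -2337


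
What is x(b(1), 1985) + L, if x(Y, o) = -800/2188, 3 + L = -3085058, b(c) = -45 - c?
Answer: -1687528567/547 ≈ -3.0851e+6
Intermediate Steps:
L = -3085061 (L = -3 - 3085058 = -3085061)
x(Y, o) = -200/547 (x(Y, o) = -800*1/2188 = -200/547)
x(b(1), 1985) + L = -200/547 - 3085061 = -1687528567/547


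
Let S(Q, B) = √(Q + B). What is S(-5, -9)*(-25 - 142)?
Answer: -167*I*√14 ≈ -624.86*I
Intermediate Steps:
S(Q, B) = √(B + Q)
S(-5, -9)*(-25 - 142) = √(-9 - 5)*(-25 - 142) = √(-14)*(-167) = (I*√14)*(-167) = -167*I*√14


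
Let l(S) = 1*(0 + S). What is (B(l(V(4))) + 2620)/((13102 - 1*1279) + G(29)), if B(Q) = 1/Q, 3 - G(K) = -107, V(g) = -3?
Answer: 7859/35799 ≈ 0.21953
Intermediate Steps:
l(S) = S (l(S) = 1*S = S)
G(K) = 110 (G(K) = 3 - 1*(-107) = 3 + 107 = 110)
(B(l(V(4))) + 2620)/((13102 - 1*1279) + G(29)) = (1/(-3) + 2620)/((13102 - 1*1279) + 110) = (-⅓ + 2620)/((13102 - 1279) + 110) = 7859/(3*(11823 + 110)) = (7859/3)/11933 = (7859/3)*(1/11933) = 7859/35799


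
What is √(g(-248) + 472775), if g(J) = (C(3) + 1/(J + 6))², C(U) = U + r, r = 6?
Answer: √27692334429/242 ≈ 687.65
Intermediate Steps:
C(U) = 6 + U (C(U) = U + 6 = 6 + U)
g(J) = (9 + 1/(6 + J))² (g(J) = ((6 + 3) + 1/(J + 6))² = (9 + 1/(6 + J))²)
√(g(-248) + 472775) = √((55 + 9*(-248))²/(6 - 248)² + 472775) = √((55 - 2232)²/(-242)² + 472775) = √((1/58564)*(-2177)² + 472775) = √((1/58564)*4739329 + 472775) = √(4739329/58564 + 472775) = √(27692334429/58564) = √27692334429/242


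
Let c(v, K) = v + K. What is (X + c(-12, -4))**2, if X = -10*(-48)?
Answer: 215296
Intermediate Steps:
c(v, K) = K + v
X = 480
(X + c(-12, -4))**2 = (480 + (-4 - 12))**2 = (480 - 16)**2 = 464**2 = 215296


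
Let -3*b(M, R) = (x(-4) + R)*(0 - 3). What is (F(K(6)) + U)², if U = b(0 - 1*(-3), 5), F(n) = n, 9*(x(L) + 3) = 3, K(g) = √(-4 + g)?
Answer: 67/9 + 14*√2/3 ≈ 14.044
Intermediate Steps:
x(L) = -8/3 (x(L) = -3 + (⅑)*3 = -3 + ⅓ = -8/3)
b(M, R) = -8/3 + R (b(M, R) = -(-8/3 + R)*(0 - 3)/3 = -(-8/3 + R)*(-3)/3 = -(8 - 3*R)/3 = -8/3 + R)
U = 7/3 (U = -8/3 + 5 = 7/3 ≈ 2.3333)
(F(K(6)) + U)² = (√(-4 + 6) + 7/3)² = (√2 + 7/3)² = (7/3 + √2)²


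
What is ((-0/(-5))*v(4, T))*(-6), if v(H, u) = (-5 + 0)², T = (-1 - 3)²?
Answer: 0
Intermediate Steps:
T = 16 (T = (-4)² = 16)
v(H, u) = 25 (v(H, u) = (-5)² = 25)
((-0/(-5))*v(4, T))*(-6) = (-0/(-5)*25)*(-6) = (-0*(-1)/5*25)*(-6) = (-5*0*25)*(-6) = (0*25)*(-6) = 0*(-6) = 0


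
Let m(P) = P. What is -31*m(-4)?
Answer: 124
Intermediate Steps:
-31*m(-4) = -31*(-4) = 124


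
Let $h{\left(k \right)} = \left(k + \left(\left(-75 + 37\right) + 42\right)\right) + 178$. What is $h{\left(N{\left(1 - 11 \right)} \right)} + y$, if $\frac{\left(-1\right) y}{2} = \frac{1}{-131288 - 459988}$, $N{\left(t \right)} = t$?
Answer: $\frac{50849737}{295638} \approx 172.0$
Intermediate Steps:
$h{\left(k \right)} = 182 + k$ ($h{\left(k \right)} = \left(k + \left(-38 + 42\right)\right) + 178 = \left(k + 4\right) + 178 = \left(4 + k\right) + 178 = 182 + k$)
$y = \frac{1}{295638}$ ($y = - \frac{2}{-131288 - 459988} = - \frac{2}{-591276} = \left(-2\right) \left(- \frac{1}{591276}\right) = \frac{1}{295638} \approx 3.3825 \cdot 10^{-6}$)
$h{\left(N{\left(1 - 11 \right)} \right)} + y = \left(182 + \left(1 - 11\right)\right) + \frac{1}{295638} = \left(182 - 10\right) + \frac{1}{295638} = 172 + \frac{1}{295638} = \frac{50849737}{295638}$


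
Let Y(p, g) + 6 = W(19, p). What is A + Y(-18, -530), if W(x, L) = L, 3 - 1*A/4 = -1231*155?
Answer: 763208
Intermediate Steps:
A = 763232 (A = 12 - (-4924)*155 = 12 - 4*(-190805) = 12 + 763220 = 763232)
Y(p, g) = -6 + p
A + Y(-18, -530) = 763232 + (-6 - 18) = 763232 - 24 = 763208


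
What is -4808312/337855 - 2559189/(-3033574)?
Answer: -13721735467493/1024908143770 ≈ -13.388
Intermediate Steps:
-4808312/337855 - 2559189/(-3033574) = -4808312*1/337855 - 2559189*(-1/3033574) = -4808312/337855 + 2559189/3033574 = -13721735467493/1024908143770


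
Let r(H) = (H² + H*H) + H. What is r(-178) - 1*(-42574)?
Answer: 105764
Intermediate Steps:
r(H) = H + 2*H² (r(H) = (H² + H²) + H = 2*H² + H = H + 2*H²)
r(-178) - 1*(-42574) = -178*(1 + 2*(-178)) - 1*(-42574) = -178*(1 - 356) + 42574 = -178*(-355) + 42574 = 63190 + 42574 = 105764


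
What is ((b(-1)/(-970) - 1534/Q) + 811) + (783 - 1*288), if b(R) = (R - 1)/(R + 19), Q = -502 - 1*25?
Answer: 6021919607/4600710 ≈ 1308.9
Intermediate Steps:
Q = -527 (Q = -502 - 25 = -527)
b(R) = (-1 + R)/(19 + R)
((b(-1)/(-970) - 1534/Q) + 811) + (783 - 1*288) = ((((-1 - 1)/(19 - 1))/(-970) - 1534/(-527)) + 811) + (783 - 1*288) = (((-2/18)*(-1/970) - 1534*(-1/527)) + 811) + (783 - 288) = ((((1/18)*(-2))*(-1/970) + 1534/527) + 811) + 495 = ((-1/9*(-1/970) + 1534/527) + 811) + 495 = ((1/8730 + 1534/527) + 811) + 495 = (13392347/4600710 + 811) + 495 = 3744568157/4600710 + 495 = 6021919607/4600710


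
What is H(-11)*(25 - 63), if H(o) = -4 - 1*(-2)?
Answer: 76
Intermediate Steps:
H(o) = -2 (H(o) = -4 + 2 = -2)
H(-11)*(25 - 63) = -2*(25 - 63) = -2*(-38) = 76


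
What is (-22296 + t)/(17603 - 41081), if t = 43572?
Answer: -3546/3913 ≈ -0.90621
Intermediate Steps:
(-22296 + t)/(17603 - 41081) = (-22296 + 43572)/(17603 - 41081) = 21276/(-23478) = 21276*(-1/23478) = -3546/3913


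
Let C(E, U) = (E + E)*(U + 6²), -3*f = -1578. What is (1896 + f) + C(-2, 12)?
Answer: 2230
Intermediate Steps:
f = 526 (f = -⅓*(-1578) = 526)
C(E, U) = 2*E*(36 + U) (C(E, U) = (2*E)*(U + 36) = (2*E)*(36 + U) = 2*E*(36 + U))
(1896 + f) + C(-2, 12) = (1896 + 526) + 2*(-2)*(36 + 12) = 2422 + 2*(-2)*48 = 2422 - 192 = 2230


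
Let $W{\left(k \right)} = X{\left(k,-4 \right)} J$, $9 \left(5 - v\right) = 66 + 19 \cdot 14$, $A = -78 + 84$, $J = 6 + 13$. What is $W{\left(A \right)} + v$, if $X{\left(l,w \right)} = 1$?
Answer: $- \frac{116}{9} \approx -12.889$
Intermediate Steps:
$J = 19$
$A = 6$
$v = - \frac{287}{9}$ ($v = 5 - \frac{66 + 19 \cdot 14}{9} = 5 - \frac{66 + 266}{9} = 5 - \frac{332}{9} = - \frac{287}{9} \approx -31.889$)
$W{\left(k \right)} = 19$ ($W{\left(k \right)} = 1 \cdot 19 = 19$)
$W{\left(A \right)} + v = 19 - \frac{287}{9} = - \frac{116}{9}$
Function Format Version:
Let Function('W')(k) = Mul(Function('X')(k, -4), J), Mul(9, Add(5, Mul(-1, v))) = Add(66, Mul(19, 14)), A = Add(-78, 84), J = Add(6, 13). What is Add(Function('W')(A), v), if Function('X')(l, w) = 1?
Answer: Rational(-116, 9) ≈ -12.889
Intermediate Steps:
J = 19
A = 6
v = Rational(-287, 9) (v = Add(5, Mul(Rational(-1, 9), Add(66, Mul(19, 14)))) = Add(5, Mul(Rational(-1, 9), Add(66, 266))) = Add(5, Mul(Rational(-1, 9), 332)) = Add(5, Rational(-332, 9)) = Rational(-287, 9) ≈ -31.889)
Function('W')(k) = 19 (Function('W')(k) = Mul(1, 19) = 19)
Add(Function('W')(A), v) = Add(19, Rational(-287, 9)) = Rational(-116, 9)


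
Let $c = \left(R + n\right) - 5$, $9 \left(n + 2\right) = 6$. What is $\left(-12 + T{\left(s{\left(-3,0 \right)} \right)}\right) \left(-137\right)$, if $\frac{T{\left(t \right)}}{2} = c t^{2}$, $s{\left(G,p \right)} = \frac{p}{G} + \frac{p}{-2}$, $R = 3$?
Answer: $1644$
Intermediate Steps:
$n = - \frac{4}{3}$ ($n = -2 + \frac{1}{9} \cdot 6 = -2 + \frac{2}{3} = - \frac{4}{3} \approx -1.3333$)
$s{\left(G,p \right)} = - \frac{p}{2} + \frac{p}{G}$ ($s{\left(G,p \right)} = \frac{p}{G} + p \left(- \frac{1}{2}\right) = \frac{p}{G} - \frac{p}{2} = - \frac{p}{2} + \frac{p}{G}$)
$c = - \frac{10}{3}$ ($c = \left(3 - \frac{4}{3}\right) - 5 = \frac{5}{3} - 5 = - \frac{10}{3} \approx -3.3333$)
$T{\left(t \right)} = - \frac{20 t^{2}}{3}$ ($T{\left(t \right)} = 2 \left(- \frac{10 t^{2}}{3}\right) = - \frac{20 t^{2}}{3}$)
$\left(-12 + T{\left(s{\left(-3,0 \right)} \right)}\right) \left(-137\right) = \left(-12 - \frac{20 \left(\left(- \frac{1}{2}\right) 0 + \frac{0}{-3}\right)^{2}}{3}\right) \left(-137\right) = \left(-12 - \frac{20 \left(0 + 0 \left(- \frac{1}{3}\right)\right)^{2}}{3}\right) \left(-137\right) = \left(-12 - \frac{20 \left(0 + 0\right)^{2}}{3}\right) \left(-137\right) = \left(-12 - \frac{20 \cdot 0^{2}}{3}\right) \left(-137\right) = \left(-12 - 0\right) \left(-137\right) = \left(-12 + 0\right) \left(-137\right) = \left(-12\right) \left(-137\right) = 1644$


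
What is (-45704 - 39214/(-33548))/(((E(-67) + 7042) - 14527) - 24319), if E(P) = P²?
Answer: 85179921/50909090 ≈ 1.6732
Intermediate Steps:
(-45704 - 39214/(-33548))/(((E(-67) + 7042) - 14527) - 24319) = (-45704 - 39214/(-33548))/((((-67)² + 7042) - 14527) - 24319) = (-45704 - 39214*(-1/33548))/(((4489 + 7042) - 14527) - 24319) = (-45704 + 19607/16774)/((11531 - 14527) - 24319) = -766619289/(16774*(-2996 - 24319)) = -766619289/16774/(-27315) = -766619289/16774*(-1/27315) = 85179921/50909090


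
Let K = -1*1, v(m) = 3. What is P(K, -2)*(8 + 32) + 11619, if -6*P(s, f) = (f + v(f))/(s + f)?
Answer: 104591/9 ≈ 11621.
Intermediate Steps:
K = -1
P(s, f) = -(3 + f)/(6*(f + s)) (P(s, f) = -(f + 3)/(6*(s + f)) = -(3 + f)/(6*(f + s)))
P(K, -2)*(8 + 32) + 11619 = ((-3 - 1*(-2))/(6*(-2 - 1)))*(8 + 32) + 11619 = ((⅙)*(-3 + 2)/(-3))*40 + 11619 = ((⅙)*(-⅓)*(-1))*40 + 11619 = (1/18)*40 + 11619 = 20/9 + 11619 = 104591/9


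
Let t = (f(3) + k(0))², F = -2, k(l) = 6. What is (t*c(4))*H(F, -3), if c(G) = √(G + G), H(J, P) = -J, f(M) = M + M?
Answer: 576*√2 ≈ 814.59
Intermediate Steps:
f(M) = 2*M
c(G) = √2*√G (c(G) = √(2*G) = √2*√G)
t = 144 (t = (2*3 + 6)² = (6 + 6)² = 12² = 144)
(t*c(4))*H(F, -3) = (144*(√2*√4))*(-1*(-2)) = (144*(√2*2))*2 = (144*(2*√2))*2 = (288*√2)*2 = 576*√2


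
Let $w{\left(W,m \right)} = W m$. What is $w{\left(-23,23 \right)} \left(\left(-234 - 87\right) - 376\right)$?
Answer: $368713$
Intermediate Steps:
$w{\left(-23,23 \right)} \left(\left(-234 - 87\right) - 376\right) = \left(-23\right) 23 \left(\left(-234 - 87\right) - 376\right) = - 529 \left(-321 - 376\right) = \left(-529\right) \left(-697\right) = 368713$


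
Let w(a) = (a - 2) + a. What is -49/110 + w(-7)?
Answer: -1809/110 ≈ -16.445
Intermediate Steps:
w(a) = -2 + 2*a (w(a) = (-2 + a) + a = -2 + 2*a)
-49/110 + w(-7) = -49/110 + (-2 + 2*(-7)) = (1/110)*(-49) + (-2 - 14) = -49/110 - 16 = -1809/110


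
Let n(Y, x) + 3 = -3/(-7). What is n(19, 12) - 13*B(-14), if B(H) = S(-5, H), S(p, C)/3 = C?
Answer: 3804/7 ≈ 543.43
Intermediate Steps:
S(p, C) = 3*C
B(H) = 3*H
n(Y, x) = -18/7 (n(Y, x) = -3 - 3/(-7) = -3 - 3*(-⅐) = -3 + 3/7 = -18/7)
n(19, 12) - 13*B(-14) = -18/7 - 39*(-14) = -18/7 - 13*(-42) = -18/7 + 546 = 3804/7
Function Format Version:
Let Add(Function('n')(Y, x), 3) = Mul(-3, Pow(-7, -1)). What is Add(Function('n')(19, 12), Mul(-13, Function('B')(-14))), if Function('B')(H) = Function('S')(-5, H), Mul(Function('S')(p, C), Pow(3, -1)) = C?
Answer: Rational(3804, 7) ≈ 543.43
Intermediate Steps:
Function('S')(p, C) = Mul(3, C)
Function('B')(H) = Mul(3, H)
Function('n')(Y, x) = Rational(-18, 7) (Function('n')(Y, x) = Add(-3, Mul(-3, Pow(-7, -1))) = Add(-3, Mul(-3, Rational(-1, 7))) = Add(-3, Rational(3, 7)) = Rational(-18, 7))
Add(Function('n')(19, 12), Mul(-13, Function('B')(-14))) = Add(Rational(-18, 7), Mul(-13, Mul(3, -14))) = Add(Rational(-18, 7), Mul(-13, -42)) = Add(Rational(-18, 7), 546) = Rational(3804, 7)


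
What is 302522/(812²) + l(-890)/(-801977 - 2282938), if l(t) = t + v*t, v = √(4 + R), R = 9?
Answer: 93384147179/203402019576 + 178*√13/616983 ≈ 0.46015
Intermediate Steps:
v = √13 (v = √(4 + 9) = √13 ≈ 3.6056)
l(t) = t + t*√13 (l(t) = t + √13*t = t + t*√13)
302522/(812²) + l(-890)/(-801977 - 2282938) = 302522/(812²) + (-890*(1 + √13))/(-801977 - 2282938) = 302522/659344 + (-890 - 890*√13)/(-3084915) = 302522*(1/659344) + (-890 - 890*√13)*(-1/3084915) = 151261/329672 + (178/616983 + 178*√13/616983) = 93384147179/203402019576 + 178*√13/616983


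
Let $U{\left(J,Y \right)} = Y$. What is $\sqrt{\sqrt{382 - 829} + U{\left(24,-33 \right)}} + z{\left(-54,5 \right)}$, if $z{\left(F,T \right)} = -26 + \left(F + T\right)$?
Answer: $-75 + \sqrt{-33 + i \sqrt{447}} \approx -73.24 + 6.008 i$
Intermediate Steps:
$z{\left(F,T \right)} = -26 + F + T$
$\sqrt{\sqrt{382 - 829} + U{\left(24,-33 \right)}} + z{\left(-54,5 \right)} = \sqrt{\sqrt{382 - 829} - 33} - 75 = \sqrt{\sqrt{-447} - 33} - 75 = \sqrt{i \sqrt{447} - 33} - 75 = \sqrt{-33 + i \sqrt{447}} - 75 = -75 + \sqrt{-33 + i \sqrt{447}}$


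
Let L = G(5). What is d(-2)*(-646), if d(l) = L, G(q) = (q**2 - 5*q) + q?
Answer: -3230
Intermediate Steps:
G(q) = q**2 - 4*q
L = 5 (L = 5*(-4 + 5) = 5*1 = 5)
d(l) = 5
d(-2)*(-646) = 5*(-646) = -3230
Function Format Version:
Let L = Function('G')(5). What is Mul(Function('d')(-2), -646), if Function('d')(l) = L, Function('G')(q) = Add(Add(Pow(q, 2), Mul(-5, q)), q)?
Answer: -3230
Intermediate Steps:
Function('G')(q) = Add(Pow(q, 2), Mul(-4, q))
L = 5 (L = Mul(5, Add(-4, 5)) = Mul(5, 1) = 5)
Function('d')(l) = 5
Mul(Function('d')(-2), -646) = Mul(5, -646) = -3230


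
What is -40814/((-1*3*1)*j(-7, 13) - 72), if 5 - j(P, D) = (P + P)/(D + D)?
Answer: 265291/576 ≈ 460.57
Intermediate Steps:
j(P, D) = 5 - P/D (j(P, D) = 5 - (P + P)/(D + D) = 5 - 2*P/(2*D) = 5 - 2*P*1/(2*D) = 5 - P/D)
-40814/((-1*3*1)*j(-7, 13) - 72) = -40814/((-1*3*1)*(5 - 1*(-7)/13) - 72) = -40814/((-3*1)*(5 - 1*(-7)*1/13) - 72) = -40814/(-3*(5 + 7/13) - 72) = -40814/(-3*72/13 - 72) = -40814/(-216/13 - 72) = -40814/(-1152/13) = -40814*(-13/1152) = 265291/576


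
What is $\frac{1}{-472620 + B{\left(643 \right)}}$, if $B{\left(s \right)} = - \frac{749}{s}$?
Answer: $- \frac{643}{303895409} \approx -2.1159 \cdot 10^{-6}$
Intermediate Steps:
$\frac{1}{-472620 + B{\left(643 \right)}} = \frac{1}{-472620 - \frac{749}{643}} = \frac{1}{- \frac{303895409}{643}} = - \frac{643}{303895409}$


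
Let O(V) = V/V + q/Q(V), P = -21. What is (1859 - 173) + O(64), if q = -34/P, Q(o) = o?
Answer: 1133681/672 ≈ 1687.0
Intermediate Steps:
q = 34/21 (q = -34/(-21) = -34*(-1/21) = 34/21 ≈ 1.6190)
O(V) = 1 + 34/(21*V) (O(V) = V/V + 34/(21*V) = 1 + 34/(21*V))
(1859 - 173) + O(64) = (1859 - 173) + (34/21 + 64)/64 = 1686 + (1/64)*(1378/21) = 1686 + 689/672 = 1133681/672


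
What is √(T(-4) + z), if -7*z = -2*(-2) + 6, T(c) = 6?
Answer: 4*√14/7 ≈ 2.1381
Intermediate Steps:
z = -10/7 (z = -(-2*(-2) + 6)/7 = -(4 + 6)/7 = -⅐*10 = -10/7 ≈ -1.4286)
√(T(-4) + z) = √(6 - 10/7) = √(32/7) = 4*√14/7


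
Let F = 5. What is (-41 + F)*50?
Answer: -1800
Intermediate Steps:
(-41 + F)*50 = (-41 + 5)*50 = -36*50 = -1800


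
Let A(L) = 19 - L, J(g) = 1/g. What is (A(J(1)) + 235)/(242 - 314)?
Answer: -253/72 ≈ -3.5139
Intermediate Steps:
(A(J(1)) + 235)/(242 - 314) = ((19 - 1/1) + 235)/(242 - 314) = ((19 - 1*1) + 235)/(-72) = ((19 - 1) + 235)*(-1/72) = (18 + 235)*(-1/72) = 253*(-1/72) = -253/72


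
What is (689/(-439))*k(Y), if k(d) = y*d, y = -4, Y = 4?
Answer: 11024/439 ≈ 25.112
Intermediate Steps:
k(d) = -4*d
(689/(-439))*k(Y) = (689/(-439))*(-4*4) = (689*(-1/439))*(-16) = -689/439*(-16) = 11024/439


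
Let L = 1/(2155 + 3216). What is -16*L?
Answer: -16/5371 ≈ -0.0029790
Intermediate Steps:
L = 1/5371 ≈ 0.00018619
-16*L = -16*1/5371 = -16/5371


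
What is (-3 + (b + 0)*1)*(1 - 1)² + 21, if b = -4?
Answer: 21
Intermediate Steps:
(-3 + (b + 0)*1)*(1 - 1)² + 21 = (-3 + (-4 + 0)*1)*(1 - 1)² + 21 = (-3 - 4*1)*0² + 21 = (-3 - 4)*0 + 21 = -7*0 + 21 = 0 + 21 = 21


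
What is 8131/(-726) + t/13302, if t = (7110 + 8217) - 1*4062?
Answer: -2777227/268257 ≈ -10.353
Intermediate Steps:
t = 11265 (t = 15327 - 4062 = 11265)
8131/(-726) + t/13302 = 8131/(-726) + 11265/13302 = 8131*(-1/726) + 11265*(1/13302) = -8131/726 + 3755/4434 = -2777227/268257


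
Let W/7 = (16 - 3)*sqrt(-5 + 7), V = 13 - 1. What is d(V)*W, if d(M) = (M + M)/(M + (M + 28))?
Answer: 42*sqrt(2) ≈ 59.397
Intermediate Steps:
V = 12
d(M) = 2*M/(28 + 2*M) (d(M) = (2*M)/(M + (28 + M)) = (2*M)/(28 + 2*M) = 2*M/(28 + 2*M))
W = 91*sqrt(2) (W = 7*((16 - 3)*sqrt(-5 + 7)) = 7*(13*sqrt(2)) = 91*sqrt(2) ≈ 128.69)
d(V)*W = (12/(14 + 12))*(91*sqrt(2)) = (12/26)*(91*sqrt(2)) = (12*(1/26))*(91*sqrt(2)) = 6*(91*sqrt(2))/13 = 42*sqrt(2)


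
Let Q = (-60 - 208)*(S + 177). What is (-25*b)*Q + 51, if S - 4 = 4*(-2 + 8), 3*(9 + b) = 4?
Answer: -31590347/3 ≈ -1.0530e+7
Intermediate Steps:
b = -23/3 (b = -9 + (⅓)*4 = -9 + 4/3 = -23/3 ≈ -7.6667)
S = 28 (S = 4 + 4*(-2 + 8) = 4 + 4*6 = 4 + 24 = 28)
Q = -54940 (Q = (-60 - 208)*(28 + 177) = -268*205 = -54940)
(-25*b)*Q + 51 = -25*(-23/3)*(-54940) + 51 = (575/3)*(-54940) + 51 = -31590500/3 + 51 = -31590347/3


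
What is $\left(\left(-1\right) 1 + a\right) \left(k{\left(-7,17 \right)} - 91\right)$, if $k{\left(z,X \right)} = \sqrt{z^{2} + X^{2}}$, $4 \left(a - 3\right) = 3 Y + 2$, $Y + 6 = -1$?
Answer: $\frac{1001}{4} - \frac{143 \sqrt{2}}{4} \approx 199.69$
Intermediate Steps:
$Y = -7$ ($Y = -6 - 1 = -7$)
$a = - \frac{7}{4}$ ($a = 3 + \frac{3 \left(-7\right) + 2}{4} = 3 + \frac{-21 + 2}{4} = 3 + \frac{1}{4} \left(-19\right) = 3 - \frac{19}{4} = - \frac{7}{4} \approx -1.75$)
$k{\left(z,X \right)} = \sqrt{X^{2} + z^{2}}$
$\left(\left(-1\right) 1 + a\right) \left(k{\left(-7,17 \right)} - 91\right) = \left(\left(-1\right) 1 - \frac{7}{4}\right) \left(\sqrt{17^{2} + \left(-7\right)^{2}} - 91\right) = \left(-1 - \frac{7}{4}\right) \left(\sqrt{289 + 49} - 91\right) = - \frac{11 \left(\sqrt{338} - 91\right)}{4} = - \frac{11 \left(13 \sqrt{2} - 91\right)}{4} = - \frac{11 \left(-91 + 13 \sqrt{2}\right)}{4} = \frac{1001}{4} - \frac{143 \sqrt{2}}{4}$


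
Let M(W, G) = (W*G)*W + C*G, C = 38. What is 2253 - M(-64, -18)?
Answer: 76665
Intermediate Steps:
M(W, G) = 38*G + G*W² (M(W, G) = (W*G)*W + 38*G = (G*W)*W + 38*G = G*W² + 38*G = 38*G + G*W²)
2253 - M(-64, -18) = 2253 - (-18)*(38 + (-64)²) = 2253 - (-18)*(38 + 4096) = 2253 - (-18)*4134 = 2253 - 1*(-74412) = 2253 + 74412 = 76665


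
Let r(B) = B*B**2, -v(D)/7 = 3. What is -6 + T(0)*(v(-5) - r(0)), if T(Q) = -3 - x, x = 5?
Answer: 162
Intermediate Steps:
v(D) = -21 (v(D) = -7*3 = -21)
r(B) = B**3
T(Q) = -8 (T(Q) = -3 - 1*5 = -3 - 5 = -8)
-6 + T(0)*(v(-5) - r(0)) = -6 - 8*(-21 - 1*0**3) = -6 - 8*(-21 - 1*0) = -6 - 8*(-21 + 0) = -6 - 8*(-21) = -6 + 168 = 162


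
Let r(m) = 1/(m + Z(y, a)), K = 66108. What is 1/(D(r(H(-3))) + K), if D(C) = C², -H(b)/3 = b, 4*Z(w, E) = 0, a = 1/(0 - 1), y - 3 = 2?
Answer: 81/5354749 ≈ 1.5127e-5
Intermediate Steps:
y = 5 (y = 3 + 2 = 5)
a = -1 (a = 1/(-1) = -1)
Z(w, E) = 0 (Z(w, E) = (¼)*0 = 0)
H(b) = -3*b
r(m) = 1/m (r(m) = 1/(m + 0) = 1/m)
1/(D(r(H(-3))) + K) = 1/((1/(-3*(-3)))² + 66108) = 1/((1/9)² + 66108) = 1/((⅑)² + 66108) = 1/(1/81 + 66108) = 1/(5354749/81) = 81/5354749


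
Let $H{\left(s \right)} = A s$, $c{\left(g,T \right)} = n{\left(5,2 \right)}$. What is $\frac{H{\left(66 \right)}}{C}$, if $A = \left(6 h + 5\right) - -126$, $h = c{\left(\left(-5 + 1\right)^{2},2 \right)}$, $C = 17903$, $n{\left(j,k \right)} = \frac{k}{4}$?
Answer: $\frac{8844}{17903} \approx 0.494$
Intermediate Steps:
$n{\left(j,k \right)} = \frac{k}{4}$ ($n{\left(j,k \right)} = k \frac{1}{4} = \frac{k}{4}$)
$c{\left(g,T \right)} = \frac{1}{2}$ ($c{\left(g,T \right)} = \frac{1}{4} \cdot 2 = \frac{1}{2}$)
$h = \frac{1}{2} \approx 0.5$
$A = 134$ ($A = \left(6 \cdot \frac{1}{2} + 5\right) - -126 = \left(3 + 5\right) + 126 = 8 + 126 = 134$)
$H{\left(s \right)} = 134 s$
$\frac{H{\left(66 \right)}}{C} = \frac{134 \cdot 66}{17903} = 8844 \cdot \frac{1}{17903} = \frac{8844}{17903}$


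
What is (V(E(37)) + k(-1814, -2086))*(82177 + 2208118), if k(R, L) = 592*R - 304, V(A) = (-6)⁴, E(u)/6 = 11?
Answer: -2457248344320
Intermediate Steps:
E(u) = 66 (E(u) = 6*11 = 66)
V(A) = 1296
k(R, L) = -304 + 592*R
(V(E(37)) + k(-1814, -2086))*(82177 + 2208118) = (1296 + (-304 + 592*(-1814)))*(82177 + 2208118) = (1296 + (-304 - 1073888))*2290295 = (1296 - 1074192)*2290295 = -1072896*2290295 = -2457248344320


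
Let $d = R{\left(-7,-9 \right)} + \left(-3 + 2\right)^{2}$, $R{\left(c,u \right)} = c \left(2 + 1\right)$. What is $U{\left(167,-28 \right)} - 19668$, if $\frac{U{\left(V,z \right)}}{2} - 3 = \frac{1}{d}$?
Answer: $- \frac{196621}{10} \approx -19662.0$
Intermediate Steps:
$R{\left(c,u \right)} = 3 c$ ($R{\left(c,u \right)} = c 3 = 3 c$)
$d = -20$ ($d = 3 \left(-7\right) + \left(-3 + 2\right)^{2} = -21 + \left(-1\right)^{2} = -21 + 1 = -20$)
$U{\left(V,z \right)} = \frac{59}{10}$ ($U{\left(V,z \right)} = 6 + \frac{2}{-20} = 6 + 2 \left(- \frac{1}{20}\right) = 6 - \frac{1}{10} = \frac{59}{10}$)
$U{\left(167,-28 \right)} - 19668 = \frac{59}{10} - 19668 = - \frac{196621}{10}$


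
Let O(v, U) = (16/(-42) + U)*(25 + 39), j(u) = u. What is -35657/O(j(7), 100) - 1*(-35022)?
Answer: 4688276739/133888 ≈ 35016.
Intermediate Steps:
O(v, U) = -512/21 + 64*U (O(v, U) = (16*(-1/42) + U)*64 = (-8/21 + U)*64 = -512/21 + 64*U)
-35657/O(j(7), 100) - 1*(-35022) = -35657/(-512/21 + 64*100) - 1*(-35022) = -35657/(-512/21 + 6400) + 35022 = -35657/133888/21 + 35022 = -35657*21/133888 + 35022 = -748797/133888 + 35022 = 4688276739/133888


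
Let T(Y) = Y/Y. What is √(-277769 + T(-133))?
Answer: 2*I*√69442 ≈ 527.04*I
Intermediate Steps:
T(Y) = 1
√(-277769 + T(-133)) = √(-277769 + 1) = √(-277768) = 2*I*√69442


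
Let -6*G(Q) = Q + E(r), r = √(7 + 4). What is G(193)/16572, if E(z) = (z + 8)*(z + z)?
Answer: -215/99432 - 2*√11/12429 ≈ -0.0026960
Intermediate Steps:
r = √11 ≈ 3.3166
E(z) = 2*z*(8 + z) (E(z) = (8 + z)*(2*z) = 2*z*(8 + z))
G(Q) = -Q/6 - √11*(8 + √11)/3 (G(Q) = -(Q + 2*√11*(8 + √11))/6 = -Q/6 - √11*(8 + √11)/3)
G(193)/16572 = (-11/3 - 8*√11/3 - ⅙*193)/16572 = (-11/3 - 8*√11/3 - 193/6)*(1/16572) = (-215/6 - 8*√11/3)*(1/16572) = -215/99432 - 2*√11/12429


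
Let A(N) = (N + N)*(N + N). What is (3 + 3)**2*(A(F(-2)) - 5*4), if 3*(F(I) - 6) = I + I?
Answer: 2416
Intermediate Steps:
F(I) = 6 + 2*I/3 (F(I) = 6 + (I + I)/3 = 6 + (2*I)/3 = 6 + 2*I/3)
A(N) = 4*N**2 (A(N) = (2*N)*(2*N) = 4*N**2)
(3 + 3)**2*(A(F(-2)) - 5*4) = (3 + 3)**2*(4*(6 + (2/3)*(-2))**2 - 5*4) = 6**2*(4*(6 - 4/3)**2 - 20) = 36*(4*(14/3)**2 - 20) = 36*(4*(196/9) - 20) = 36*(784/9 - 20) = 36*(604/9) = 2416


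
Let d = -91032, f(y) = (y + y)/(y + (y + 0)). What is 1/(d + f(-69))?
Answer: -1/91031 ≈ -1.0985e-5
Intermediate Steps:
f(y) = 1 (f(y) = (2*y)/(y + y) = (2*y)/((2*y)) = (2*y)*(1/(2*y)) = 1)
1/(d + f(-69)) = 1/(-91032 + 1) = 1/(-91031) = -1/91031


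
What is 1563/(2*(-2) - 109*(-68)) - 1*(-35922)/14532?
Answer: 24068641/8971088 ≈ 2.6829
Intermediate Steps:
1563/(2*(-2) - 109*(-68)) - 1*(-35922)/14532 = 1563/(-4 + 7412) + 35922*(1/14532) = 1563/7408 + 5987/2422 = 24068641/8971088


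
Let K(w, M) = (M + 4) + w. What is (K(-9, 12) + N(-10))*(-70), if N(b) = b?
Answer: 210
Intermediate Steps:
K(w, M) = 4 + M + w (K(w, M) = (4 + M) + w = 4 + M + w)
(K(-9, 12) + N(-10))*(-70) = ((4 + 12 - 9) - 10)*(-70) = (7 - 10)*(-70) = -3*(-70) = 210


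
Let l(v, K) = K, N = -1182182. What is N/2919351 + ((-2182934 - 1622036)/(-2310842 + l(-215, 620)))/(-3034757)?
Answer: -1381374107252177383/3411243342114855159 ≈ -0.40495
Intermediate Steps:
N/2919351 + ((-2182934 - 1622036)/(-2310842 + l(-215, 620)))/(-3034757) = -1182182/2919351 + ((-2182934 - 1622036)/(-2310842 + 620))/(-3034757) = -1182182*1/2919351 - 3804970/(-2310222)*(-1/3034757) = -1182182/2919351 - 3804970*(-1/2310222)*(-1/3034757) = -1182182/2919351 + (1902485/1155111)*(-1/3034757) = -1182182/2919351 - 1902485/3505481193027 = -1381374107252177383/3411243342114855159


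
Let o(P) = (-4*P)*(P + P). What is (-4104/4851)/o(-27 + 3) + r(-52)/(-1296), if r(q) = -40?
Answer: 86753/2794176 ≈ 0.031048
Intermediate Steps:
o(P) = -8*P**2 (o(P) = (-4*P)*(2*P) = -8*P**2)
(-4104/4851)/o(-27 + 3) + r(-52)/(-1296) = (-4104/4851)/((-8*(-27 + 3)**2)) - 40/(-1296) = (-4104*1/4851)/((-8*(-24)**2)) - 40*(-1/1296) = -456/(539*((-8*576))) + 5/162 = -456/539/(-4608) + 5/162 = -456/539*(-1/4608) + 5/162 = 19/103488 + 5/162 = 86753/2794176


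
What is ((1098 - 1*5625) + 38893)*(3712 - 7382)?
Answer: -126123220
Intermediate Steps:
((1098 - 1*5625) + 38893)*(3712 - 7382) = ((1098 - 5625) + 38893)*(-3670) = (-4527 + 38893)*(-3670) = 34366*(-3670) = -126123220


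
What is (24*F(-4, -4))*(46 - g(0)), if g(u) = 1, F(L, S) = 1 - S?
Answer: 5400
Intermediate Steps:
(24*F(-4, -4))*(46 - g(0)) = (24*(1 - 1*(-4)))*(46 - 1*1) = (24*(1 + 4))*(46 - 1) = (24*5)*45 = 120*45 = 5400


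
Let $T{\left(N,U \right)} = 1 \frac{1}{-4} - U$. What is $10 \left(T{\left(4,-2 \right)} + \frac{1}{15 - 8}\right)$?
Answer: $\frac{265}{14} \approx 18.929$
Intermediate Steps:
$T{\left(N,U \right)} = - \frac{1}{4} - U$ ($T{\left(N,U \right)} = 1 \left(- \frac{1}{4}\right) - U = - \frac{1}{4} - U$)
$10 \left(T{\left(4,-2 \right)} + \frac{1}{15 - 8}\right) = 10 \left(\left(- \frac{1}{4} - -2\right) + \frac{1}{15 - 8}\right) = 10 \left(\left(- \frac{1}{4} + 2\right) + \frac{1}{7}\right) = 10 \left(\frac{7}{4} + \frac{1}{7}\right) = 10 \cdot \frac{53}{28} = \frac{265}{14}$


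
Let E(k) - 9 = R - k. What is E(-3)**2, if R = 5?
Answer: 289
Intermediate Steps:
E(k) = 14 - k (E(k) = 9 + (5 - k) = 14 - k)
E(-3)**2 = (14 - 1*(-3))**2 = (14 + 3)**2 = 17**2 = 289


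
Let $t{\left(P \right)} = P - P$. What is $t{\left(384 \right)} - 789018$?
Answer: $-789018$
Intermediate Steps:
$t{\left(P \right)} = 0$
$t{\left(384 \right)} - 789018 = 0 - 789018 = -789018$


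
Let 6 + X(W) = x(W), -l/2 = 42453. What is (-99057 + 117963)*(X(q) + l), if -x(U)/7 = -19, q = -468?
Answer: -1602831774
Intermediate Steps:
l = -84906 (l = -2*42453 = -84906)
x(U) = 133 (x(U) = -7*(-19) = 133)
X(W) = 127 (X(W) = -6 + 133 = 127)
(-99057 + 117963)*(X(q) + l) = (-99057 + 117963)*(127 - 84906) = 18906*(-84779) = -1602831774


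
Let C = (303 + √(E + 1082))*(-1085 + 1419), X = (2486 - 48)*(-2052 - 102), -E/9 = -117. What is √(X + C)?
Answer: √(-5150250 + 334*√2135) ≈ 2266.0*I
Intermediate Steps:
E = 1053 (E = -9*(-117) = 1053)
X = -5251452 (X = 2438*(-2154) = -5251452)
C = 101202 + 334*√2135 (C = (303 + √(1053 + 1082))*(-1085 + 1419) = (303 + √2135)*334 = 101202 + 334*√2135 ≈ 1.1663e+5)
√(X + C) = √(-5251452 + (101202 + 334*√2135)) = √(-5150250 + 334*√2135)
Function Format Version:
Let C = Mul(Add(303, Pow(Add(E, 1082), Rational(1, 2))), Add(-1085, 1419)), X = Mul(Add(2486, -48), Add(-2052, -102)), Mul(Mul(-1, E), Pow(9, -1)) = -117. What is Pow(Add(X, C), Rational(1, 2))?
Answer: Pow(Add(-5150250, Mul(334, Pow(2135, Rational(1, 2)))), Rational(1, 2)) ≈ Mul(2266.0, I)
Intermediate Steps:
E = 1053 (E = Mul(-9, -117) = 1053)
X = -5251452 (X = Mul(2438, -2154) = -5251452)
C = Add(101202, Mul(334, Pow(2135, Rational(1, 2)))) (C = Mul(Add(303, Pow(Add(1053, 1082), Rational(1, 2))), Add(-1085, 1419)) = Mul(Add(303, Pow(2135, Rational(1, 2))), 334) = Add(101202, Mul(334, Pow(2135, Rational(1, 2)))) ≈ 1.1663e+5)
Pow(Add(X, C), Rational(1, 2)) = Pow(Add(-5251452, Add(101202, Mul(334, Pow(2135, Rational(1, 2))))), Rational(1, 2)) = Pow(Add(-5150250, Mul(334, Pow(2135, Rational(1, 2)))), Rational(1, 2))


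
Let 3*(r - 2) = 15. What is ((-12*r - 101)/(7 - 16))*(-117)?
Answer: -2405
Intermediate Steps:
r = 7 (r = 2 + (1/3)*15 = 2 + 5 = 7)
((-12*r - 101)/(7 - 16))*(-117) = ((-12*7 - 101)/(7 - 16))*(-117) = ((-84 - 101)/(-9))*(-117) = -185*(-1/9)*(-117) = (185/9)*(-117) = -2405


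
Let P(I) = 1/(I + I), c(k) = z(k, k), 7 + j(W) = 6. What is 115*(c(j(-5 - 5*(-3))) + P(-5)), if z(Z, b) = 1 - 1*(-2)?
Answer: 667/2 ≈ 333.50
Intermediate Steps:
z(Z, b) = 3 (z(Z, b) = 1 + 2 = 3)
j(W) = -1 (j(W) = -7 + 6 = -1)
c(k) = 3
P(I) = 1/(2*I)
115*(c(j(-5 - 5*(-3))) + P(-5)) = 115*(3 + (½)/(-5)) = 115*(3 + (½)*(-⅕)) = 115*(3 - ⅒) = 115*(29/10) = 667/2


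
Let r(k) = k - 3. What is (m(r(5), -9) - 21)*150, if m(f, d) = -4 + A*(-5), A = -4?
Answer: -750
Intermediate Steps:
r(k) = -3 + k
m(f, d) = 16 (m(f, d) = -4 - 4*(-5) = -4 + 20 = 16)
(m(r(5), -9) - 21)*150 = (16 - 21)*150 = -5*150 = -750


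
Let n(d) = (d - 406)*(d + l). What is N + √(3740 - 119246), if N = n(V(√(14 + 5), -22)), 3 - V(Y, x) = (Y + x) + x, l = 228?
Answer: -98706 + 84*√19 + 9*I*√1426 ≈ -98340.0 + 339.86*I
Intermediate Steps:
V(Y, x) = 3 - Y - 2*x (V(Y, x) = 3 - ((Y + x) + x) = 3 - (Y + 2*x) = 3 + (-Y - 2*x) = 3 - Y - 2*x)
n(d) = (-406 + d)*(228 + d) (n(d) = (d - 406)*(d + 228) = (-406 + d)*(228 + d))
N = -100934 + (47 - √19)² + 178*√19 (N = -92568 + (3 - √(14 + 5) - 2*(-22))² - 178*(3 - √(14 + 5) - 2*(-22)) = -92568 + (3 - √19 + 44)² - 178*(3 - √19 + 44) = -92568 + (47 - √19)² - 178*(47 - √19) = -92568 + (47 - √19)² + (-8366 + 178*√19) = -100934 + (47 - √19)² + 178*√19 ≈ -98340.)
N + √(3740 - 119246) = (-98706 + 84*√19) + √(3740 - 119246) = (-98706 + 84*√19) + √(-115506) = (-98706 + 84*√19) + 9*I*√1426 = -98706 + 84*√19 + 9*I*√1426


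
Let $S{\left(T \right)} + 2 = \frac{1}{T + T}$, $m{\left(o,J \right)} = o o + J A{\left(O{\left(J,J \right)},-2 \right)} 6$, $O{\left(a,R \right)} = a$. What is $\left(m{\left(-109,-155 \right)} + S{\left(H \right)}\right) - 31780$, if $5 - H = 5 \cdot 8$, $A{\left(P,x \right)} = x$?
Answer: $- \frac{1262871}{70} \approx -18041.0$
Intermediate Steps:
$H = -35$ ($H = 5 - 5 \cdot 8 = 5 - 40 = -35$)
$m{\left(o,J \right)} = o^{2} - 12 J$ ($m{\left(o,J \right)} = o o + J \left(-2\right) 6 = o^{2} + - 2 J 6 = o^{2} - 12 J$)
$S{\left(T \right)} = -2 + \frac{1}{2 T}$ ($S{\left(T \right)} = -2 + \frac{1}{T + T} = -2 + \frac{1}{2 T}$)
$\left(m{\left(-109,-155 \right)} + S{\left(H \right)}\right) - 31780 = \left(\left(\left(-109\right)^{2} - -1860\right) - \left(2 - \frac{1}{2 \left(-35\right)}\right)\right) - 31780 = \left(\left(11881 + 1860\right) + \left(-2 + \frac{1}{2} \left(- \frac{1}{35}\right)\right)\right) - 31780 = \left(13741 - \frac{141}{70}\right) - 31780 = \frac{961729}{70} - 31780 = - \frac{1262871}{70}$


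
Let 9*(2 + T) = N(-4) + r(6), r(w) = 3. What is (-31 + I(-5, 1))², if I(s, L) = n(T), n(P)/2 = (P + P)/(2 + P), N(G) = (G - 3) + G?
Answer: 324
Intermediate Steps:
N(G) = -3 + 2*G (N(G) = (-3 + G) + G = -3 + 2*G)
T = -26/9 (T = -2 + ((-3 + 2*(-4)) + 3)/9 = -2 + ((-3 - 8) + 3)/9 = -2 + (-11 + 3)/9 = -2 + (⅑)*(-8) = -2 - 8/9 = -26/9 ≈ -2.8889)
n(P) = 4*P/(2 + P) (n(P) = 2*((P + P)/(2 + P)) = 2*((2*P)/(2 + P)) = 2*(2*P/(2 + P)) = 4*P/(2 + P))
I(s, L) = 13 (I(s, L) = 4*(-26/9)/(2 - 26/9) = 4*(-26/9)/(-8/9) = 4*(-26/9)*(-9/8) = 13)
(-31 + I(-5, 1))² = (-31 + 13)² = (-18)² = 324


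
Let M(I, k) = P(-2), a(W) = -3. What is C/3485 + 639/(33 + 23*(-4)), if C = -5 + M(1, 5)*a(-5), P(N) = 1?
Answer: -2227387/205615 ≈ -10.833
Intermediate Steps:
M(I, k) = 1
C = -8 (C = -5 + 1*(-3) = -5 - 3 = -8)
C/3485 + 639/(33 + 23*(-4)) = -8/3485 + 639/(33 + 23*(-4)) = -8*1/3485 + 639/(33 - 92) = -8/3485 + 639/(-59) = -8/3485 + 639*(-1/59) = -8/3485 - 639/59 = -2227387/205615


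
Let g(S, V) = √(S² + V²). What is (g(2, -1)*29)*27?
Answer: 783*√5 ≈ 1750.8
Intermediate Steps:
(g(2, -1)*29)*27 = (√(2² + (-1)²)*29)*27 = (√(4 + 1)*29)*27 = (√5*29)*27 = (29*√5)*27 = 783*√5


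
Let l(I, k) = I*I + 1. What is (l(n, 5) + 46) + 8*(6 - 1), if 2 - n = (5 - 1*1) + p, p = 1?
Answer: 96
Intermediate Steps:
n = -3 (n = 2 - ((5 - 1*1) + 1) = 2 - ((5 - 1) + 1) = 2 - (4 + 1) = 2 - 1*5 = 2 - 5 = -3)
l(I, k) = 1 + I**2 (l(I, k) = I**2 + 1 = 1 + I**2)
(l(n, 5) + 46) + 8*(6 - 1) = ((1 + (-3)**2) + 46) + 8*(6 - 1) = ((1 + 9) + 46) + 8*5 = (10 + 46) + 40 = 56 + 40 = 96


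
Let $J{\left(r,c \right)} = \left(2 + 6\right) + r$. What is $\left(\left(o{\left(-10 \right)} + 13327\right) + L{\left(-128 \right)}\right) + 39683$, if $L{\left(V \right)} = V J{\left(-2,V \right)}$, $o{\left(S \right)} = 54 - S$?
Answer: $52306$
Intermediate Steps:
$J{\left(r,c \right)} = 8 + r$
$L{\left(V \right)} = 6 V$ ($L{\left(V \right)} = V \left(8 - 2\right) = V 6 = 6 V$)
$\left(\left(o{\left(-10 \right)} + 13327\right) + L{\left(-128 \right)}\right) + 39683 = \left(\left(\left(54 - -10\right) + 13327\right) + 6 \left(-128\right)\right) + 39683 = \left(\left(\left(54 + 10\right) + 13327\right) - 768\right) + 39683 = \left(\left(64 + 13327\right) - 768\right) + 39683 = \left(13391 - 768\right) + 39683 = 12623 + 39683 = 52306$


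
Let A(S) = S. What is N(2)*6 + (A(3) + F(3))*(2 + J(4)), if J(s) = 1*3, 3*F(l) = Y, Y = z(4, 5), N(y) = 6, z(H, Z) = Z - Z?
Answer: 51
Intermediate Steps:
z(H, Z) = 0
Y = 0
F(l) = 0 (F(l) = (⅓)*0 = 0)
J(s) = 3
N(2)*6 + (A(3) + F(3))*(2 + J(4)) = 6*6 + (3 + 0)*(2 + 3) = 36 + 3*5 = 36 + 15 = 51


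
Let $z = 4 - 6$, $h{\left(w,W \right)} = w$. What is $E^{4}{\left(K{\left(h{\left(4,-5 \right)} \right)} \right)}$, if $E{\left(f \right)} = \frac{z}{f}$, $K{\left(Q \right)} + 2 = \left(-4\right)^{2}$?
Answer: $\frac{1}{2401} \approx 0.00041649$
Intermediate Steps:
$K{\left(Q \right)} = 14$ ($K{\left(Q \right)} = -2 + \left(-4\right)^{2} = -2 + 16 = 14$)
$z = -2$ ($z = 4 - 6 = -2$)
$E{\left(f \right)} = - \frac{2}{f}$
$E^{4}{\left(K{\left(h{\left(4,-5 \right)} \right)} \right)} = \left(- \frac{2}{14}\right)^{4} = \left(\left(-2\right) \frac{1}{14}\right)^{4} = \left(- \frac{1}{7}\right)^{4} = \frac{1}{2401}$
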